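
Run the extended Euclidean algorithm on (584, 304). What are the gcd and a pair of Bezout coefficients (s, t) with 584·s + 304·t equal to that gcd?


Euclidean algorithm on (584, 304) — divide until remainder is 0:
  584 = 1 · 304 + 280
  304 = 1 · 280 + 24
  280 = 11 · 24 + 16
  24 = 1 · 16 + 8
  16 = 2 · 8 + 0
gcd(584, 304) = 8.
Track Bezout coefficients alongside the remainders: start with r₀ = 584 = a·1 + b·0 (s = 1, t = 0) and r₁ = 304 = a·0 + b·1 (s = 0, t = 1); each new remainder r_{k+1} = r_{k-1} − q_k·r_k inherits s_{k+1} = s_{k-1} − q_k·s_k, t_{k+1} = t_{k-1} − q_k·t_k, so r_k = a·s_k + b·t_k at every step:
  q = 1: r = 280, s = 1 − 1·0 = 1, t = 0 − 1·1 = -1  (check: 584·1 + 304·(-1) = 280)
  q = 1: r = 24, s = 0 − 1·1 = -1, t = 1 − 1·(-1) = 2  (check: 584·(-1) + 304·2 = 24)
  q = 11: r = 16, s = 1 − 11·(-1) = 12, t = -1 − 11·2 = -23  (check: 584·12 + 304·(-23) = 16)
  q = 1: r = 8, s = -1 − 1·12 = -13, t = 2 − 1·(-23) = 25  (check: 584·(-13) + 304·25 = 8)
The row with r = 8 (the gcd) gives the Bezout coefficients s = -13, t = 25.
Result: 584 · (-13) + 304 · (25) = 8.

gcd(584, 304) = 8; s = -13, t = 25 (check: 584·(-13) + 304·25 = 8).


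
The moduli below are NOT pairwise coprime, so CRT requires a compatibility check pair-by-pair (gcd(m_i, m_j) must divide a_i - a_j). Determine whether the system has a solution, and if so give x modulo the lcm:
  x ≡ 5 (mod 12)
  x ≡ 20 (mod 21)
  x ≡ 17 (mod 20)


Moduli 12, 21, 20 are not pairwise coprime, so CRT works modulo lcm(m_i) when all pairwise compatibility conditions hold.
Pairwise compatibility: gcd(m_i, m_j) must divide a_i - a_j for every pair.
Merge one congruence at a time:
  Start: x ≡ 5 (mod 12).
  Combine with x ≡ 20 (mod 21): gcd(12, 21) = 3; 20 - 5 = 15, which IS divisible by 3, so compatible.
    Write x = 5 + 12·t and substitute into x ≡ 20 (mod 21): 12·t ≡ 20 − 5 = 15 (mod 21).
    Divide the congruence (and modulus) by g = 3: 4·t ≡ 5 (mod 7).
    The inverse of 4 mod 7 is 2 (since 4·2 = 8 = 1·7 + 1), so t ≡ 2·5 = 10 ≡ 3 (mod 7).
    Then x = 5 + 12·3 = 41, valid modulo lcm(12, 21) = 84: x ≡ 41 (mod 84).
  Combine with x ≡ 17 (mod 20): gcd(84, 20) = 4; 17 - 41 = -24, which IS divisible by 4, so compatible.
    Write x = 41 + 84·t and substitute into x ≡ 17 (mod 20): 84·t ≡ 17 − 41 = -24 (mod 20).
    Divide the congruence (and modulus) by g = 4: 21·t ≡ -6 (mod 5).
    Reduce coefficients mod 5: 1·t ≡ 4 (mod 5).
    So t ≡ 4 (mod 5).
    Then x = 41 + 84·4 = 377, valid modulo lcm(84, 20) = 420: x ≡ 377 (mod 420).
Verify: 377 mod 12 = 5, 377 mod 21 = 20, 377 mod 20 = 17.

x ≡ 377 (mod 420).


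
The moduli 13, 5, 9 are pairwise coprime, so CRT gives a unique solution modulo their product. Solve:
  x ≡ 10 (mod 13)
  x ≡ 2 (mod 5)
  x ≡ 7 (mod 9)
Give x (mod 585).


Moduli 13, 5, 9 are pairwise coprime; by CRT there is a unique solution modulo M = 13 · 5 · 9 = 585.
Solve pairwise, accumulating the modulus:
  Start with x ≡ 10 (mod 13).
  Combine with x ≡ 2 (mod 5): since gcd(13, 5) = 1, we get a unique residue mod 65.
    Write x = 10 + 13·t and substitute into x ≡ 2 (mod 5): 13·t ≡ 2 − 10 = -8 (mod 5).
    Reduce coefficients mod 5: 3·t ≡ 2 (mod 5).
    The inverse of 3 mod 5 is 2 (since 3·2 = 6 = 1·5 + 1), so t ≡ 2·2 = 4 ≡ 4 (mod 5).
    Then x = 10 + 13·4 = 62, valid modulo lcm(13, 5) = 65: x ≡ 62 (mod 65).
  Combine with x ≡ 7 (mod 9): since gcd(65, 9) = 1, we get a unique residue mod 585.
    Write x = 62 + 65·t and substitute into x ≡ 7 (mod 9): 65·t ≡ 7 − 62 = -55 (mod 9).
    Reduce coefficients mod 9: 2·t ≡ 8 (mod 9).
    The inverse of 2 mod 9 is 5 (since 2·5 = 10 = 1·9 + 1), so t ≡ 5·8 = 40 ≡ 4 (mod 9).
    Then x = 62 + 65·4 = 322, valid modulo lcm(65, 9) = 585: x ≡ 322 (mod 585).
Verify: 322 mod 13 = 10 ✓, 322 mod 5 = 2 ✓, 322 mod 9 = 7 ✓.

x ≡ 322 (mod 585).


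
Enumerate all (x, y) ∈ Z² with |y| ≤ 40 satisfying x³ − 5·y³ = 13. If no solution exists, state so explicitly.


The equation is x³ - 5y³ = 13. For fixed y, x³ = 5·y³ + 13, so a solution requires the RHS to be a perfect cube.
Strategy: iterate y from -40 to 40, compute RHS = 5·y³ + 13, and check whether it is a (positive or negative) perfect cube.
Check small values of y:
  y = 0: RHS = 13 is not a perfect cube.
  y = 1: RHS = 18 is not a perfect cube.
  y = -1: RHS = 8 = (2)³ ⇒ x = 2 works.
  y = 2: RHS = 53 is not a perfect cube.
  y = -2: RHS = -27 = (-3)³ ⇒ x = -3 works.
  y = 3: RHS = 148 is not a perfect cube.
  y = -3: RHS = -122 is not a perfect cube.
Continuing, at y = 7: RHS = 1728 = (12)³ ⇒ x = 12 works.
Searching the remaining y in |y| ≤ 40 finds no further solutions.
Collected solutions: (2, -1), (-3, -2), (12, 7).

Solutions (with |y| ≤ 40): (2, -1), (-3, -2), (12, 7).


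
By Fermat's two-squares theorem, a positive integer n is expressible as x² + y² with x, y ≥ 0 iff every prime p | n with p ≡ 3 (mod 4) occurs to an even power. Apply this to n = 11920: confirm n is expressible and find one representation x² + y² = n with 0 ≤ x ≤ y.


Step 1: Factor n = 11920 = 2^4 · 5 · 149.
Step 2: Check the mod-4 condition on each prime factor: 2 = 2 (special); 5 ≡ 1 (mod 4), exponent 1; 149 ≡ 1 (mod 4), exponent 1.
All primes ≡ 3 (mod 4) appear to even exponent (or don't appear), so by the two-squares theorem n IS expressible as a sum of two squares.
Step 3: Build a representation. Group n = k² · m with k = 4 and m = 5 · 149 = 745 (a product of primes ≡ 1 (mod 4)); a representation of m scales to one of n via (k·x)² + (k·y)² = k²(x² + y²). Each prime p ≡ 1 (mod 4) is itself a sum of two squares; find a² by testing p − a² for a perfect square:
  5: 5 − 1² = 4 = 2² ⇒ 5 = 1² + 2².
  149: 149 − 1² = 148, 149 − 2² = 145, 149 − 3² = 140, 149 − 4² = 133, 149 − 5² = 124, 149 − 6² = 113, 149 − 7² = 100 = 10² ⇒ 149 = 7² + 10².
  Combine using the Brahmagupta–Fibonacci identity (a² + b²)(c² + d²) = (ac − bd)² + (ad + bc)² = (ac + bd)² + (ad − bc)²:
  5 · 149 = 745: from (1² + 2²)(7² + 10²), take (1·7 − 2·10, 1·10 + 2·7) = (7 − 20, 10 + 14) = (-13, 24); dropping signs (only squares matter) gives (13, 24); check 13² + 24² = 169 + 576 = 745 ✓.
  Scale by k = 4: (4·13, 4·24) = (52, 96).
Step 4: Order so x ≤ y and verify: 52² + 96² = 2704 + 9216 = 11920 = n. ✓

n = 11920 = 52² + 96² (one valid representation with x ≤ y).


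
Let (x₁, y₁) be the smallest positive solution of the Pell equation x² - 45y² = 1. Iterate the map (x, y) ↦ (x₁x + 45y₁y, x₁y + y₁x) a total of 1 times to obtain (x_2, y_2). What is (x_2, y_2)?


Step 1: Find the fundamental solution (x₁, y₁) of x² - 45y² = 1.
  Expand √45 as a continued fraction. a₀ = ⌊√45⌋ = 6; iterate m_{k+1} = d_k·a_k − m_k, d_{k+1} = (45 − m_{k+1}²)/d_k, a_{k+1} = ⌊(a₀ + m_{k+1})/d_{k+1}⌋ (starting m₀ = 0, d₀ = 1), with convergents p_k = a_k·p_{k-1} + p_{k-2}, q_k = a_k·q_{k-1} + q_{k-2} (p₋₁ = 1, q₋₁ = 0):
  k = 0: a₀ = 6; p₀/q₀ = 6/1; p₀² − 45·q₀² = 36 − 45 = -9.
  k = 1: m = 6, d = 9, a = ⌊(6 + 6)/9⌋ = 1; p/q = (1·6 + 1)/(1·1 + 0) = 7/1; p² − 45·q² = 49 − 45 = 4.
  k = 2: m = 3, d = 4, a = ⌊(6 + 3)/4⌋ = 2; p/q = (2·7 + 6)/(2·1 + 1) = 20/3; p² − 45·q² = 400 − 405 = -5.
  k = 3: m = 5, d = 5, a = ⌊(6 + 5)/5⌋ = 2; p/q = (2·20 + 7)/(2·3 + 1) = 47/7; p² − 45·q² = 2209 − 2205 = 4.
  k = 4: m = 5, d = 4, a = ⌊(6 + 5)/4⌋ = 2; p/q = (2·47 + 20)/(2·7 + 3) = 114/17; p² − 45·q² = 12996 − 13005 = -9.
  k = 5: m = 3, d = 9, a = ⌊(6 + 3)/9⌋ = 1; p/q = (1·114 + 47)/(1·17 + 7) = 161/24; p² − 45·q² = 25921 − 25920 = 1.
  The first convergent with p² − 45·q² = 1 gives the fundamental solution (x₁, y₁) = (161, 24).
Step 2: Apply the recurrence (x_{n+1}, y_{n+1}) = (x₁x_n + 45y₁y_n, x₁y_n + y₁x_n) repeatedly.
  From (x_1, y_1) = (161, 24): x_2 = 161·161 + 45·24·24 = 51841; y_2 = 161·24 + 24·161 = 7728.
Step 3: Verify x_2² - 45·y_2² = 2687489281 - 2687489280 = 1 (should be 1). ✓

(x_1, y_1) = (161, 24); (x_2, y_2) = (51841, 7728).


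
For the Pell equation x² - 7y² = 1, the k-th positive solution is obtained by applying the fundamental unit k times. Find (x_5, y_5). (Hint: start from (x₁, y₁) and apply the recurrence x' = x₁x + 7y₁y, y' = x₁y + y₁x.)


Step 1: Find the fundamental solution (x₁, y₁) of x² - 7y² = 1.
  Expand √7 as a continued fraction. a₀ = ⌊√7⌋ = 2; iterate m_{k+1} = d_k·a_k − m_k, d_{k+1} = (7 − m_{k+1}²)/d_k, a_{k+1} = ⌊(a₀ + m_{k+1})/d_{k+1}⌋ (starting m₀ = 0, d₀ = 1), with convergents p_k = a_k·p_{k-1} + p_{k-2}, q_k = a_k·q_{k-1} + q_{k-2} (p₋₁ = 1, q₋₁ = 0):
  k = 0: a₀ = 2; p₀/q₀ = 2/1; p₀² − 7·q₀² = 4 − 7 = -3.
  k = 1: m = 2, d = 3, a = ⌊(2 + 2)/3⌋ = 1; p/q = (1·2 + 1)/(1·1 + 0) = 3/1; p² − 7·q² = 9 − 7 = 2.
  k = 2: m = 1, d = 2, a = ⌊(2 + 1)/2⌋ = 1; p/q = (1·3 + 2)/(1·1 + 1) = 5/2; p² − 7·q² = 25 − 28 = -3.
  k = 3: m = 1, d = 3, a = ⌊(2 + 1)/3⌋ = 1; p/q = (1·5 + 3)/(1·2 + 1) = 8/3; p² − 7·q² = 64 − 63 = 1.
  The first convergent with p² − 7·q² = 1 gives the fundamental solution (x₁, y₁) = (8, 3).
Step 2: Apply the recurrence (x_{n+1}, y_{n+1}) = (x₁x_n + 7y₁y_n, x₁y_n + y₁x_n) repeatedly.
  From (x_1, y_1) = (8, 3): x_2 = 8·8 + 7·3·3 = 127; y_2 = 8·3 + 3·8 = 48.
  From (x_2, y_2) = (127, 48): x_3 = 8·127 + 7·3·48 = 2024; y_3 = 8·48 + 3·127 = 765.
  From (x_3, y_3) = (2024, 765): x_4 = 8·2024 + 7·3·765 = 32257; y_4 = 8·765 + 3·2024 = 12192.
  From (x_4, y_4) = (32257, 12192): x_5 = 8·32257 + 7·3·12192 = 514088; y_5 = 8·12192 + 3·32257 = 194307.
Step 3: Verify x_5² - 7·y_5² = 264286471744 - 264286471743 = 1 (should be 1). ✓

(x_1, y_1) = (8, 3); (x_5, y_5) = (514088, 194307).


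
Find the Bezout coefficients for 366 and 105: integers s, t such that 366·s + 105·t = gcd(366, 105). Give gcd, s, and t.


Euclidean algorithm on (366, 105) — divide until remainder is 0:
  366 = 3 · 105 + 51
  105 = 2 · 51 + 3
  51 = 17 · 3 + 0
gcd(366, 105) = 3.
Track Bezout coefficients alongside the remainders: start with r₀ = 366 = a·1 + b·0 (s = 1, t = 0) and r₁ = 105 = a·0 + b·1 (s = 0, t = 1); each new remainder r_{k+1} = r_{k-1} − q_k·r_k inherits s_{k+1} = s_{k-1} − q_k·s_k, t_{k+1} = t_{k-1} − q_k·t_k, so r_k = a·s_k + b·t_k at every step:
  q = 3: r = 51, s = 1 − 3·0 = 1, t = 0 − 3·1 = -3  (check: 366·1 + 105·(-3) = 51)
  q = 2: r = 3, s = 0 − 2·1 = -2, t = 1 − 2·(-3) = 7  (check: 366·(-2) + 105·7 = 3)
The row with r = 3 (the gcd) gives the Bezout coefficients s = -2, t = 7.
Result: 366 · (-2) + 105 · (7) = 3.

gcd(366, 105) = 3; s = -2, t = 7 (check: 366·(-2) + 105·7 = 3).


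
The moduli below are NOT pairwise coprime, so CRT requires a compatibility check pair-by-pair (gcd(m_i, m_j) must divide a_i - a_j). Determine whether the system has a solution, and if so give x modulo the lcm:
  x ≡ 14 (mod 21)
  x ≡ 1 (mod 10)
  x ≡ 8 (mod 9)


Moduli 21, 10, 9 are not pairwise coprime, so CRT works modulo lcm(m_i) when all pairwise compatibility conditions hold.
Pairwise compatibility: gcd(m_i, m_j) must divide a_i - a_j for every pair.
Merge one congruence at a time:
  Start: x ≡ 14 (mod 21).
  Combine with x ≡ 1 (mod 10): gcd(21, 10) = 1; 1 - 14 = -13, which IS divisible by 1, so compatible.
    Write x = 14 + 21·t and substitute into x ≡ 1 (mod 10): 21·t ≡ 1 − 14 = -13 (mod 10).
    Reduce coefficients mod 10: 1·t ≡ 7 (mod 10).
    So t ≡ 7 (mod 10).
    Then x = 14 + 21·7 = 161, valid modulo lcm(21, 10) = 210: x ≡ 161 (mod 210).
  Combine with x ≡ 8 (mod 9): gcd(210, 9) = 3; 8 - 161 = -153, which IS divisible by 3, so compatible.
    Write x = 161 + 210·t and substitute into x ≡ 8 (mod 9): 210·t ≡ 8 − 161 = -153 (mod 9).
    Divide the congruence (and modulus) by g = 3: 70·t ≡ -51 (mod 3).
    Reduce coefficients mod 3: 1·t ≡ 0 (mod 3).
    So t ≡ 0 (mod 3).
    Then x = 161 + 210·0 = 161, valid modulo lcm(210, 9) = 630: x ≡ 161 (mod 630).
Verify: 161 mod 21 = 14, 161 mod 10 = 1, 161 mod 9 = 8.

x ≡ 161 (mod 630).


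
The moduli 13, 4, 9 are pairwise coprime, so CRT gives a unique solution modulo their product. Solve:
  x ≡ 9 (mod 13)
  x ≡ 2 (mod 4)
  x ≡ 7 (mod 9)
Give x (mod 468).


Moduli 13, 4, 9 are pairwise coprime; by CRT there is a unique solution modulo M = 13 · 4 · 9 = 468.
Solve pairwise, accumulating the modulus:
  Start with x ≡ 9 (mod 13).
  Combine with x ≡ 2 (mod 4): since gcd(13, 4) = 1, we get a unique residue mod 52.
    Write x = 9 + 13·t and substitute into x ≡ 2 (mod 4): 13·t ≡ 2 − 9 = -7 (mod 4).
    Reduce coefficients mod 4: 1·t ≡ 1 (mod 4).
    So t ≡ 1 (mod 4).
    Then x = 9 + 13·1 = 22, valid modulo lcm(13, 4) = 52: x ≡ 22 (mod 52).
  Combine with x ≡ 7 (mod 9): since gcd(52, 9) = 1, we get a unique residue mod 468.
    Write x = 22 + 52·t and substitute into x ≡ 7 (mod 9): 52·t ≡ 7 − 22 = -15 (mod 9).
    Reduce coefficients mod 9: 7·t ≡ 3 (mod 9).
    The inverse of 7 mod 9 is 4 (since 7·4 = 28 = 3·9 + 1), so t ≡ 4·3 = 12 ≡ 3 (mod 9).
    Then x = 22 + 52·3 = 178, valid modulo lcm(52, 9) = 468: x ≡ 178 (mod 468).
Verify: 178 mod 13 = 9 ✓, 178 mod 4 = 2 ✓, 178 mod 9 = 7 ✓.

x ≡ 178 (mod 468).


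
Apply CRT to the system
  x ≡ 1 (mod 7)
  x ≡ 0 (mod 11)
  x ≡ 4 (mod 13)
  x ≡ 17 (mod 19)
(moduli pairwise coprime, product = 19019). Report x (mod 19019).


Product of moduli M = 7 · 11 · 13 · 19 = 19019.
Merge one congruence at a time:
  Start: x ≡ 1 (mod 7).
  Combine with x ≡ 0 (mod 11); new modulus lcm = 77.
    Write x = 1 + 7·t and substitute into x ≡ 0 (mod 11): 7·t ≡ 0 − 1 = -1 (mod 11).
    Reduce coefficients mod 11: 7·t ≡ 10 (mod 11).
    The inverse of 7 mod 11 is 8 (since 7·8 = 56 = 5·11 + 1), so t ≡ 8·10 = 80 ≡ 3 (mod 11).
    Then x = 1 + 7·3 = 22, valid modulo lcm(7, 11) = 77: x ≡ 22 (mod 77).
  Combine with x ≡ 4 (mod 13); new modulus lcm = 1001.
    Write x = 22 + 77·t and substitute into x ≡ 4 (mod 13): 77·t ≡ 4 − 22 = -18 (mod 13).
    Reduce coefficients mod 13: 12·t ≡ 8 (mod 13).
    The inverse of 12 mod 13 is 12 (since 12·12 = 144 = 11·13 + 1), so t ≡ 12·8 = 96 ≡ 5 (mod 13).
    Then x = 22 + 77·5 = 407, valid modulo lcm(77, 13) = 1001: x ≡ 407 (mod 1001).
  Combine with x ≡ 17 (mod 19); new modulus lcm = 19019.
    Write x = 407 + 1001·t and substitute into x ≡ 17 (mod 19): 1001·t ≡ 17 − 407 = -390 (mod 19).
    Reduce coefficients mod 19: 13·t ≡ 9 (mod 19).
    The inverse of 13 mod 19 is 3 (since 13·3 = 39 = 2·19 + 1), so t ≡ 3·9 = 27 ≡ 8 (mod 19).
    Then x = 407 + 1001·8 = 8415, valid modulo lcm(1001, 19) = 19019: x ≡ 8415 (mod 19019).
Verify against each original: 8415 mod 7 = 1, 8415 mod 11 = 0, 8415 mod 13 = 4, 8415 mod 19 = 17.

x ≡ 8415 (mod 19019).


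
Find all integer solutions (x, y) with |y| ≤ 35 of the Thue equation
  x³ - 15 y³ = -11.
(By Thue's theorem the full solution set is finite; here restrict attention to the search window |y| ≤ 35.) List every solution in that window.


The equation is x³ - 15y³ = -11. For fixed y, x³ = 15·y³ − 11, so a solution requires the RHS to be a perfect cube.
Strategy: iterate y from -35 to 35, compute RHS = 15·y³ − 11, and check whether it is a (positive or negative) perfect cube.
Check small values of y:
  y = 0: RHS = -11 is not a perfect cube.
  y = 1: RHS = 4 is not a perfect cube.
  y = -1: RHS = -26 is not a perfect cube.
  y = 2: RHS = 109 is not a perfect cube.
  y = -2: RHS = -131 is not a perfect cube.
  y = 3: RHS = 394 is not a perfect cube.
  y = -3: RHS = -416 is not a perfect cube.
Continuing the search up to |y| = 35 finds no solutions either.
No (x, y) in the scanned range satisfies the equation.

No integer solutions with |y| ≤ 35.


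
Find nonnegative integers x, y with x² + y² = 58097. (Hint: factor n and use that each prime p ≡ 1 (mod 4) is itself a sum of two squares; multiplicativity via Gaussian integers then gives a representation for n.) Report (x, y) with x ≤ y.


Step 1: Factor n = 58097 = 13 · 41 · 109.
Step 2: Check the mod-4 condition on each prime factor: 13 ≡ 1 (mod 4), exponent 1; 41 ≡ 1 (mod 4), exponent 1; 109 ≡ 1 (mod 4), exponent 1.
All primes ≡ 3 (mod 4) appear to even exponent (or don't appear), so by the two-squares theorem n IS expressible as a sum of two squares.
Step 3: Build a representation. Here n = 13 · 41 · 109 is a product of primes ≡ 1 (mod 4). Each prime p ≡ 1 (mod 4) is itself a sum of two squares; find a² by testing p − a² for a perfect square:
  13: 13 − 1² = 12, 13 − 2² = 9 = 3² ⇒ 13 = 2² + 3².
  41: 41 − 1² = 40, 41 − 2² = 37, 41 − 3² = 32, 41 − 4² = 25 = 5² ⇒ 41 = 4² + 5².
  109: 109 − 1² = 108, 109 − 2² = 105, 109 − 3² = 100 = 10² ⇒ 109 = 3² + 10².
  Combine using the Brahmagupta–Fibonacci identity (a² + b²)(c² + d²) = (ac − bd)² + (ad + bc)² = (ac + bd)² + (ad − bc)²:
  13 · 41 = 533: from (2² + 3²)(4² + 5²), take (2·4 − 3·5, 2·5 + 3·4) = (8 − 15, 10 + 12) = (-7, 22); dropping signs (only squares matter) gives (7, 22); check 7² + 22² = 49 + 484 = 533 ✓.
  533 · 109 = 58097: from (7² + 22²)(3² + 10²), take (7·3 − 22·10, 7·10 + 22·3) = (21 − 220, 70 + 66) = (-199, 136); dropping signs (only squares matter) gives (199, 136); check 199² + 136² = 39601 + 18496 = 58097 ✓.
Step 4: Order so x ≤ y and verify: 136² + 199² = 18496 + 39601 = 58097 = n. ✓

n = 58097 = 136² + 199² (one valid representation with x ≤ y).


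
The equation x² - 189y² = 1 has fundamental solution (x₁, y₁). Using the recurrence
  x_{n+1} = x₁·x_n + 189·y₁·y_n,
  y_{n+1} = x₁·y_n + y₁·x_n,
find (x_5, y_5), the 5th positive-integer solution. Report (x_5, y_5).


Step 1: Find the fundamental solution (x₁, y₁) of x² - 189y² = 1.
  Expand √189 as a continued fraction. a₀ = ⌊√189⌋ = 13; iterate m_{k+1} = d_k·a_k − m_k, d_{k+1} = (189 − m_{k+1}²)/d_k, a_{k+1} = ⌊(a₀ + m_{k+1})/d_{k+1}⌋ (starting m₀ = 0, d₀ = 1), with convergents p_k = a_k·p_{k-1} + p_{k-2}, q_k = a_k·q_{k-1} + q_{k-2} (p₋₁ = 1, q₋₁ = 0):
  k = 0: a₀ = 13; p₀/q₀ = 13/1; p₀² − 189·q₀² = 169 − 189 = -20.
  k = 1: m = 13, d = 20, a = ⌊(13 + 13)/20⌋ = 1; p/q = (1·13 + 1)/(1·1 + 0) = 14/1; p² − 189·q² = 196 − 189 = 7.
  k = 2: m = 7, d = 7, a = ⌊(13 + 7)/7⌋ = 2; p/q = (2·14 + 13)/(2·1 + 1) = 41/3; p² − 189·q² = 1681 − 1701 = -20.
  k = 3: m = 7, d = 20, a = ⌊(13 + 7)/20⌋ = 1; p/q = (1·41 + 14)/(1·3 + 1) = 55/4; p² − 189·q² = 3025 − 3024 = 1.
  The first convergent with p² − 189·q² = 1 gives the fundamental solution (x₁, y₁) = (55, 4).
Step 2: Apply the recurrence (x_{n+1}, y_{n+1}) = (x₁x_n + 189y₁y_n, x₁y_n + y₁x_n) repeatedly.
  From (x_1, y_1) = (55, 4): x_2 = 55·55 + 189·4·4 = 6049; y_2 = 55·4 + 4·55 = 440.
  From (x_2, y_2) = (6049, 440): x_3 = 55·6049 + 189·4·440 = 665335; y_3 = 55·440 + 4·6049 = 48396.
  From (x_3, y_3) = (665335, 48396): x_4 = 55·665335 + 189·4·48396 = 73180801; y_4 = 55·48396 + 4·665335 = 5323120.
  From (x_4, y_4) = (73180801, 5323120): x_5 = 55·73180801 + 189·4·5323120 = 8049222775; y_5 = 55·5323120 + 4·73180801 = 585494804.
Step 3: Verify x_5² - 189·y_5² = 64789987281578700625 - 64789987281578700624 = 1 (should be 1). ✓

(x_1, y_1) = (55, 4); (x_5, y_5) = (8049222775, 585494804).


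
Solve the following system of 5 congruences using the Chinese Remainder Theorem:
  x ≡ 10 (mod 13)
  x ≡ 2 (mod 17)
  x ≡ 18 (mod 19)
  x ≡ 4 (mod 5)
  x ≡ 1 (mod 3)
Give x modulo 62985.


Product of moduli M = 13 · 17 · 19 · 5 · 3 = 62985.
Merge one congruence at a time:
  Start: x ≡ 10 (mod 13).
  Combine with x ≡ 2 (mod 17); new modulus lcm = 221.
    Write x = 10 + 13·t and substitute into x ≡ 2 (mod 17): 13·t ≡ 2 − 10 = -8 (mod 17).
    Reduce coefficients mod 17: 13·t ≡ 9 (mod 17).
    The inverse of 13 mod 17 is 4 (since 13·4 = 52 = 3·17 + 1), so t ≡ 4·9 = 36 ≡ 2 (mod 17).
    Then x = 10 + 13·2 = 36, valid modulo lcm(13, 17) = 221: x ≡ 36 (mod 221).
  Combine with x ≡ 18 (mod 19); new modulus lcm = 4199.
    Write x = 36 + 221·t and substitute into x ≡ 18 (mod 19): 221·t ≡ 18 − 36 = -18 (mod 19).
    Reduce coefficients mod 19: 12·t ≡ 1 (mod 19).
    The inverse of 12 mod 19 is 8 (since 12·8 = 96 = 5·19 + 1), so t ≡ 8·1 = 8 ≡ 8 (mod 19).
    Then x = 36 + 221·8 = 1804, valid modulo lcm(221, 19) = 4199: x ≡ 1804 (mod 4199).
  Combine with x ≡ 4 (mod 5); new modulus lcm = 20995.
    Write x = 1804 + 4199·t and substitute into x ≡ 4 (mod 5): 4199·t ≡ 4 − 1804 = -1800 (mod 5).
    Reduce coefficients mod 5: 4·t ≡ 0 (mod 5).
    The inverse of 4 mod 5 is 4 (since 4·4 = 16 = 3·5 + 1), so t ≡ 4·0 = 0 ≡ 0 (mod 5).
    Then x = 1804 + 4199·0 = 1804, valid modulo lcm(4199, 5) = 20995: x ≡ 1804 (mod 20995).
  Combine with x ≡ 1 (mod 3); new modulus lcm = 62985.
    Write x = 1804 + 20995·t and substitute into x ≡ 1 (mod 3): 20995·t ≡ 1 − 1804 = -1803 (mod 3).
    Reduce coefficients mod 3: 1·t ≡ 0 (mod 3).
    So t ≡ 0 (mod 3).
    Then x = 1804 + 20995·0 = 1804, valid modulo lcm(20995, 3) = 62985: x ≡ 1804 (mod 62985).
Verify against each original: 1804 mod 13 = 10, 1804 mod 17 = 2, 1804 mod 19 = 18, 1804 mod 5 = 4, 1804 mod 3 = 1.

x ≡ 1804 (mod 62985).


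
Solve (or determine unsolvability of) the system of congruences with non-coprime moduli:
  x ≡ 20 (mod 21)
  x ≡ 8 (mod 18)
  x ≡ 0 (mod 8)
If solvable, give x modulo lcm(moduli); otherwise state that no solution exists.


Moduli 21, 18, 8 are not pairwise coprime, so CRT works modulo lcm(m_i) when all pairwise compatibility conditions hold.
Pairwise compatibility: gcd(m_i, m_j) must divide a_i - a_j for every pair.
Merge one congruence at a time:
  Start: x ≡ 20 (mod 21).
  Combine with x ≡ 8 (mod 18): gcd(21, 18) = 3; 8 - 20 = -12, which IS divisible by 3, so compatible.
    Write x = 20 + 21·t and substitute into x ≡ 8 (mod 18): 21·t ≡ 8 − 20 = -12 (mod 18).
    Divide the congruence (and modulus) by g = 3: 7·t ≡ -4 (mod 6).
    Reduce coefficients mod 6: 1·t ≡ 2 (mod 6).
    So t ≡ 2 (mod 6).
    Then x = 20 + 21·2 = 62, valid modulo lcm(21, 18) = 126: x ≡ 62 (mod 126).
  Combine with x ≡ 0 (mod 8): gcd(126, 8) = 2; 0 - 62 = -62, which IS divisible by 2, so compatible.
    Write x = 62 + 126·t and substitute into x ≡ 0 (mod 8): 126·t ≡ 0 − 62 = -62 (mod 8).
    Divide the congruence (and modulus) by g = 2: 63·t ≡ -31 (mod 4).
    Reduce coefficients mod 4: 3·t ≡ 1 (mod 4).
    The inverse of 3 mod 4 is 3 (since 3·3 = 9 = 2·4 + 1), so t ≡ 3·1 = 3 ≡ 3 (mod 4).
    Then x = 62 + 126·3 = 440, valid modulo lcm(126, 8) = 504: x ≡ 440 (mod 504).
Verify: 440 mod 21 = 20, 440 mod 18 = 8, 440 mod 8 = 0.

x ≡ 440 (mod 504).


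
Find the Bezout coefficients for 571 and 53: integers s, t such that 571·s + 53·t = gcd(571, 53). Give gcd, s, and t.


Euclidean algorithm on (571, 53) — divide until remainder is 0:
  571 = 10 · 53 + 41
  53 = 1 · 41 + 12
  41 = 3 · 12 + 5
  12 = 2 · 5 + 2
  5 = 2 · 2 + 1
  2 = 2 · 1 + 0
gcd(571, 53) = 1.
Track Bezout coefficients alongside the remainders: start with r₀ = 571 = a·1 + b·0 (s = 1, t = 0) and r₁ = 53 = a·0 + b·1 (s = 0, t = 1); each new remainder r_{k+1} = r_{k-1} − q_k·r_k inherits s_{k+1} = s_{k-1} − q_k·s_k, t_{k+1} = t_{k-1} − q_k·t_k, so r_k = a·s_k + b·t_k at every step:
  q = 10: r = 41, s = 1 − 10·0 = 1, t = 0 − 10·1 = -10  (check: 571·1 + 53·(-10) = 41)
  q = 1: r = 12, s = 0 − 1·1 = -1, t = 1 − 1·(-10) = 11  (check: 571·(-1) + 53·11 = 12)
  q = 3: r = 5, s = 1 − 3·(-1) = 4, t = -10 − 3·11 = -43  (check: 571·4 + 53·(-43) = 5)
  q = 2: r = 2, s = -1 − 2·4 = -9, t = 11 − 2·(-43) = 97  (check: 571·(-9) + 53·97 = 2)
  q = 2: r = 1, s = 4 − 2·(-9) = 22, t = -43 − 2·97 = -237  (check: 571·22 + 53·(-237) = 1)
The row with r = 1 (the gcd) gives the Bezout coefficients s = 22, t = -237.
Result: 571 · (22) + 53 · (-237) = 1.

gcd(571, 53) = 1; s = 22, t = -237 (check: 571·22 + 53·(-237) = 1).


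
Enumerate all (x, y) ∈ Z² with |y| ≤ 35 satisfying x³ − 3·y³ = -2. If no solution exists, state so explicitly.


The equation is x³ - 3y³ = -2. For fixed y, x³ = 3·y³ − 2, so a solution requires the RHS to be a perfect cube.
Strategy: iterate y from -35 to 35, compute RHS = 3·y³ − 2, and check whether it is a (positive or negative) perfect cube.
Check small values of y:
  y = 0: RHS = -2 is not a perfect cube.
  y = 1: RHS = 1 = (1)³ ⇒ x = 1 works.
  y = -1: RHS = -5 is not a perfect cube.
  y = 2: RHS = 22 is not a perfect cube.
  y = -2: RHS = -26 is not a perfect cube.
  y = 3: RHS = 79 is not a perfect cube.
  y = -3: RHS = -83 is not a perfect cube.
Continuing the search up to |y| = 35 finds no further solutions beyond those listed.
Collected solutions: (1, 1).

Solutions (with |y| ≤ 35): (1, 1).


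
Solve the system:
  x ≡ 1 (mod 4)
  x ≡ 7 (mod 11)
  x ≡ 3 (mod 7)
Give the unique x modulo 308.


Moduli 4, 11, 7 are pairwise coprime; by CRT there is a unique solution modulo M = 4 · 11 · 7 = 308.
Solve pairwise, accumulating the modulus:
  Start with x ≡ 1 (mod 4).
  Combine with x ≡ 7 (mod 11): since gcd(4, 11) = 1, we get a unique residue mod 44.
    Write x = 1 + 4·t and substitute into x ≡ 7 (mod 11): 4·t ≡ 7 − 1 = 6 (mod 11).
    The inverse of 4 mod 11 is 3 (since 4·3 = 12 = 1·11 + 1), so t ≡ 3·6 = 18 ≡ 7 (mod 11).
    Then x = 1 + 4·7 = 29, valid modulo lcm(4, 11) = 44: x ≡ 29 (mod 44).
  Combine with x ≡ 3 (mod 7): since gcd(44, 7) = 1, we get a unique residue mod 308.
    Write x = 29 + 44·t and substitute into x ≡ 3 (mod 7): 44·t ≡ 3 − 29 = -26 (mod 7).
    Reduce coefficients mod 7: 2·t ≡ 2 (mod 7).
    The inverse of 2 mod 7 is 4 (since 2·4 = 8 = 1·7 + 1), so t ≡ 4·2 = 8 ≡ 1 (mod 7).
    Then x = 29 + 44·1 = 73, valid modulo lcm(44, 7) = 308: x ≡ 73 (mod 308).
Verify: 73 mod 4 = 1 ✓, 73 mod 11 = 7 ✓, 73 mod 7 = 3 ✓.

x ≡ 73 (mod 308).


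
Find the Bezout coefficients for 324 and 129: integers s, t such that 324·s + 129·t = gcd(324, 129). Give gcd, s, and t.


Euclidean algorithm on (324, 129) — divide until remainder is 0:
  324 = 2 · 129 + 66
  129 = 1 · 66 + 63
  66 = 1 · 63 + 3
  63 = 21 · 3 + 0
gcd(324, 129) = 3.
Track Bezout coefficients alongside the remainders: start with r₀ = 324 = a·1 + b·0 (s = 1, t = 0) and r₁ = 129 = a·0 + b·1 (s = 0, t = 1); each new remainder r_{k+1} = r_{k-1} − q_k·r_k inherits s_{k+1} = s_{k-1} − q_k·s_k, t_{k+1} = t_{k-1} − q_k·t_k, so r_k = a·s_k + b·t_k at every step:
  q = 2: r = 66, s = 1 − 2·0 = 1, t = 0 − 2·1 = -2  (check: 324·1 + 129·(-2) = 66)
  q = 1: r = 63, s = 0 − 1·1 = -1, t = 1 − 1·(-2) = 3  (check: 324·(-1) + 129·3 = 63)
  q = 1: r = 3, s = 1 − 1·(-1) = 2, t = -2 − 1·3 = -5  (check: 324·2 + 129·(-5) = 3)
The row with r = 3 (the gcd) gives the Bezout coefficients s = 2, t = -5.
Result: 324 · (2) + 129 · (-5) = 3.

gcd(324, 129) = 3; s = 2, t = -5 (check: 324·2 + 129·(-5) = 3).


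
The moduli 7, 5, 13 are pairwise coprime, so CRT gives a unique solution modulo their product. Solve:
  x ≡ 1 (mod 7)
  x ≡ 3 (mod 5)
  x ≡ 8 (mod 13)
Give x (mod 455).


Moduli 7, 5, 13 are pairwise coprime; by CRT there is a unique solution modulo M = 7 · 5 · 13 = 455.
Solve pairwise, accumulating the modulus:
  Start with x ≡ 1 (mod 7).
  Combine with x ≡ 3 (mod 5): since gcd(7, 5) = 1, we get a unique residue mod 35.
    Write x = 1 + 7·t and substitute into x ≡ 3 (mod 5): 7·t ≡ 3 − 1 = 2 (mod 5).
    Reduce coefficients mod 5: 2·t ≡ 2 (mod 5).
    The inverse of 2 mod 5 is 3 (since 2·3 = 6 = 1·5 + 1), so t ≡ 3·2 = 6 ≡ 1 (mod 5).
    Then x = 1 + 7·1 = 8, valid modulo lcm(7, 5) = 35: x ≡ 8 (mod 35).
  Combine with x ≡ 8 (mod 13): since gcd(35, 13) = 1, we get a unique residue mod 455.
    Write x = 8 + 35·t and substitute into x ≡ 8 (mod 13): 35·t ≡ 8 − 8 = 0 (mod 13).
    Reduce coefficients mod 13: 9·t ≡ 0 (mod 13).
    The inverse of 9 mod 13 is 3 (since 9·3 = 27 = 2·13 + 1), so t ≡ 3·0 = 0 ≡ 0 (mod 13).
    Then x = 8 + 35·0 = 8, valid modulo lcm(35, 13) = 455: x ≡ 8 (mod 455).
Verify: 8 mod 7 = 1 ✓, 8 mod 5 = 3 ✓, 8 mod 13 = 8 ✓.

x ≡ 8 (mod 455).


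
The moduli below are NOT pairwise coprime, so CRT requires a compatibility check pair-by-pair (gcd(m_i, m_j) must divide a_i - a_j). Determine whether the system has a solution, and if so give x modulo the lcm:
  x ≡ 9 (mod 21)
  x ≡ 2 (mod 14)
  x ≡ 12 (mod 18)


Moduli 21, 14, 18 are not pairwise coprime, so CRT works modulo lcm(m_i) when all pairwise compatibility conditions hold.
Pairwise compatibility: gcd(m_i, m_j) must divide a_i - a_j for every pair.
Merge one congruence at a time:
  Start: x ≡ 9 (mod 21).
  Combine with x ≡ 2 (mod 14): gcd(21, 14) = 7; 2 - 9 = -7, which IS divisible by 7, so compatible.
    Write x = 9 + 21·t and substitute into x ≡ 2 (mod 14): 21·t ≡ 2 − 9 = -7 (mod 14).
    Divide the congruence (and modulus) by g = 7: 3·t ≡ -1 (mod 2).
    Reduce coefficients mod 2: 1·t ≡ 1 (mod 2).
    So t ≡ 1 (mod 2).
    Then x = 9 + 21·1 = 30, valid modulo lcm(21, 14) = 42: x ≡ 30 (mod 42).
  Combine with x ≡ 12 (mod 18): gcd(42, 18) = 6; 12 - 30 = -18, which IS divisible by 6, so compatible.
    Write x = 30 + 42·t and substitute into x ≡ 12 (mod 18): 42·t ≡ 12 − 30 = -18 (mod 18).
    Divide the congruence (and modulus) by g = 6: 7·t ≡ -3 (mod 3).
    Reduce coefficients mod 3: 1·t ≡ 0 (mod 3).
    So t ≡ 0 (mod 3).
    Then x = 30 + 42·0 = 30, valid modulo lcm(42, 18) = 126: x ≡ 30 (mod 126).
Verify: 30 mod 21 = 9, 30 mod 14 = 2, 30 mod 18 = 12.

x ≡ 30 (mod 126).


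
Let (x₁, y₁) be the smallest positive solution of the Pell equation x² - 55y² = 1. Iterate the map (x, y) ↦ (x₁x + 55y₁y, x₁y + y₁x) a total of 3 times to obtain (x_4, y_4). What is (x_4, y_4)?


Step 1: Find the fundamental solution (x₁, y₁) of x² - 55y² = 1.
  Expand √55 as a continued fraction. a₀ = ⌊√55⌋ = 7; iterate m_{k+1} = d_k·a_k − m_k, d_{k+1} = (55 − m_{k+1}²)/d_k, a_{k+1} = ⌊(a₀ + m_{k+1})/d_{k+1}⌋ (starting m₀ = 0, d₀ = 1), with convergents p_k = a_k·p_{k-1} + p_{k-2}, q_k = a_k·q_{k-1} + q_{k-2} (p₋₁ = 1, q₋₁ = 0):
  k = 0: a₀ = 7; p₀/q₀ = 7/1; p₀² − 55·q₀² = 49 − 55 = -6.
  k = 1: m = 7, d = 6, a = ⌊(7 + 7)/6⌋ = 2; p/q = (2·7 + 1)/(2·1 + 0) = 15/2; p² − 55·q² = 225 − 220 = 5.
  k = 2: m = 5, d = 5, a = ⌊(7 + 5)/5⌋ = 2; p/q = (2·15 + 7)/(2·2 + 1) = 37/5; p² − 55·q² = 1369 − 1375 = -6.
  k = 3: m = 5, d = 6, a = ⌊(7 + 5)/6⌋ = 2; p/q = (2·37 + 15)/(2·5 + 2) = 89/12; p² − 55·q² = 7921 − 7920 = 1.
  The first convergent with p² − 55·q² = 1 gives the fundamental solution (x₁, y₁) = (89, 12).
Step 2: Apply the recurrence (x_{n+1}, y_{n+1}) = (x₁x_n + 55y₁y_n, x₁y_n + y₁x_n) repeatedly.
  From (x_1, y_1) = (89, 12): x_2 = 89·89 + 55·12·12 = 15841; y_2 = 89·12 + 12·89 = 2136.
  From (x_2, y_2) = (15841, 2136): x_3 = 89·15841 + 55·12·2136 = 2819609; y_3 = 89·2136 + 12·15841 = 380196.
  From (x_3, y_3) = (2819609, 380196): x_4 = 89·2819609 + 55·12·380196 = 501874561; y_4 = 89·380196 + 12·2819609 = 67672752.
Step 3: Verify x_4² - 55·y_4² = 251878074978942721 - 251878074978942720 = 1 (should be 1). ✓

(x_1, y_1) = (89, 12); (x_4, y_4) = (501874561, 67672752).


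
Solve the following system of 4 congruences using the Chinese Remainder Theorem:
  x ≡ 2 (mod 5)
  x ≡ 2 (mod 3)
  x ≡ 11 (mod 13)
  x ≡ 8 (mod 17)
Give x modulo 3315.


Product of moduli M = 5 · 3 · 13 · 17 = 3315.
Merge one congruence at a time:
  Start: x ≡ 2 (mod 5).
  Combine with x ≡ 2 (mod 3); new modulus lcm = 15.
    Write x = 2 + 5·t and substitute into x ≡ 2 (mod 3): 5·t ≡ 2 − 2 = 0 (mod 3).
    Reduce coefficients mod 3: 2·t ≡ 0 (mod 3).
    The inverse of 2 mod 3 is 2 (since 2·2 = 4 = 1·3 + 1), so t ≡ 2·0 = 0 ≡ 0 (mod 3).
    Then x = 2 + 5·0 = 2, valid modulo lcm(5, 3) = 15: x ≡ 2 (mod 15).
  Combine with x ≡ 11 (mod 13); new modulus lcm = 195.
    Write x = 2 + 15·t and substitute into x ≡ 11 (mod 13): 15·t ≡ 11 − 2 = 9 (mod 13).
    Reduce coefficients mod 13: 2·t ≡ 9 (mod 13).
    The inverse of 2 mod 13 is 7 (since 2·7 = 14 = 1·13 + 1), so t ≡ 7·9 = 63 ≡ 11 (mod 13).
    Then x = 2 + 15·11 = 167, valid modulo lcm(15, 13) = 195: x ≡ 167 (mod 195).
  Combine with x ≡ 8 (mod 17); new modulus lcm = 3315.
    Write x = 167 + 195·t and substitute into x ≡ 8 (mod 17): 195·t ≡ 8 − 167 = -159 (mod 17).
    Reduce coefficients mod 17: 8·t ≡ 11 (mod 17).
    The inverse of 8 mod 17 is 15 (since 8·15 = 120 = 7·17 + 1), so t ≡ 15·11 = 165 ≡ 12 (mod 17).
    Then x = 167 + 195·12 = 2507, valid modulo lcm(195, 17) = 3315: x ≡ 2507 (mod 3315).
Verify against each original: 2507 mod 5 = 2, 2507 mod 3 = 2, 2507 mod 13 = 11, 2507 mod 17 = 8.

x ≡ 2507 (mod 3315).


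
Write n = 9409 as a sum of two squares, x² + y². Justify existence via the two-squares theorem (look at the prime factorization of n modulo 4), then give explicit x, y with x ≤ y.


Step 1: Factor n = 9409 = 97^2.
Step 2: Check the mod-4 condition on each prime factor: 97 ≡ 1 (mod 4), exponent 2.
All primes ≡ 3 (mod 4) appear to even exponent (or don't appear), so by the two-squares theorem n IS expressible as a sum of two squares.
Step 3: Build a representation. Here n = 97 · 97 is a product of primes ≡ 1 (mod 4). Each prime p ≡ 1 (mod 4) is itself a sum of two squares; find a² by testing p − a² for a perfect square:
  97: 97 − 1² = 96, 97 − 2² = 93, 97 − 3² = 88, 97 − 4² = 81 = 9² ⇒ 97 = 4² + 9².
  Combine using the Brahmagupta–Fibonacci identity (a² + b²)(c² + d²) = (ac − bd)² + (ad + bc)² = (ac + bd)² + (ad − bc)²:
  97 · 97 = 9409: from (4² + 9²)(4² + 9²), take (4·4 − 9·9, 4·9 + 9·4) = (16 − 81, 36 + 36) = (-65, 72); dropping signs (only squares matter) gives (65, 72); check 65² + 72² = 4225 + 5184 = 9409 ✓.
Step 4: Order so x ≤ y and verify: 65² + 72² = 4225 + 5184 = 9409 = n. ✓

n = 9409 = 65² + 72² (one valid representation with x ≤ y).


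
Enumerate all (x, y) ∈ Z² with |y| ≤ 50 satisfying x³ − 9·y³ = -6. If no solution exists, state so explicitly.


The equation is x³ - 9y³ = -6. For fixed y, x³ = 9·y³ − 6, so a solution requires the RHS to be a perfect cube.
Strategy: iterate y from -50 to 50, compute RHS = 9·y³ − 6, and check whether it is a (positive or negative) perfect cube.
Check small values of y:
  y = 0: RHS = -6 is not a perfect cube.
  y = 1: RHS = 3 is not a perfect cube.
  y = -1: RHS = -15 is not a perfect cube.
  y = 2: RHS = 66 is not a perfect cube.
  y = -2: RHS = -78 is not a perfect cube.
  y = 3: RHS = 237 is not a perfect cube.
  y = -3: RHS = -249 is not a perfect cube.
Continuing the search up to |y| = 50 finds no solutions either.
No (x, y) in the scanned range satisfies the equation.

No integer solutions with |y| ≤ 50.


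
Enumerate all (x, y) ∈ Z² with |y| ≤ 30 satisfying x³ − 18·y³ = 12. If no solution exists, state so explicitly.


The equation is x³ - 18y³ = 12. For fixed y, x³ = 18·y³ + 12, so a solution requires the RHS to be a perfect cube.
Strategy: iterate y from -30 to 30, compute RHS = 18·y³ + 12, and check whether it is a (positive or negative) perfect cube.
Check small values of y:
  y = 0: RHS = 12 is not a perfect cube.
  y = 1: RHS = 30 is not a perfect cube.
  y = -1: RHS = -6 is not a perfect cube.
  y = 2: RHS = 156 is not a perfect cube.
  y = -2: RHS = -132 is not a perfect cube.
  y = 3: RHS = 498 is not a perfect cube.
  y = -3: RHS = -474 is not a perfect cube.
Continuing the search up to |y| = 30 finds no solutions either.
No (x, y) in the scanned range satisfies the equation.

No integer solutions with |y| ≤ 30.


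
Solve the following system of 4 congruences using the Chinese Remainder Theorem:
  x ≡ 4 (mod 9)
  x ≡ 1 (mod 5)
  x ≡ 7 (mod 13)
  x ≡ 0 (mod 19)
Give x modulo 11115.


Product of moduli M = 9 · 5 · 13 · 19 = 11115.
Merge one congruence at a time:
  Start: x ≡ 4 (mod 9).
  Combine with x ≡ 1 (mod 5); new modulus lcm = 45.
    Write x = 4 + 9·t and substitute into x ≡ 1 (mod 5): 9·t ≡ 1 − 4 = -3 (mod 5).
    Reduce coefficients mod 5: 4·t ≡ 2 (mod 5).
    The inverse of 4 mod 5 is 4 (since 4·4 = 16 = 3·5 + 1), so t ≡ 4·2 = 8 ≡ 3 (mod 5).
    Then x = 4 + 9·3 = 31, valid modulo lcm(9, 5) = 45: x ≡ 31 (mod 45).
  Combine with x ≡ 7 (mod 13); new modulus lcm = 585.
    Write x = 31 + 45·t and substitute into x ≡ 7 (mod 13): 45·t ≡ 7 − 31 = -24 (mod 13).
    Reduce coefficients mod 13: 6·t ≡ 2 (mod 13).
    The inverse of 6 mod 13 is 11 (since 6·11 = 66 = 5·13 + 1), so t ≡ 11·2 = 22 ≡ 9 (mod 13).
    Then x = 31 + 45·9 = 436, valid modulo lcm(45, 13) = 585: x ≡ 436 (mod 585).
  Combine with x ≡ 0 (mod 19); new modulus lcm = 11115.
    Write x = 436 + 585·t and substitute into x ≡ 0 (mod 19): 585·t ≡ 0 − 436 = -436 (mod 19).
    Reduce coefficients mod 19: 15·t ≡ 1 (mod 19).
    The inverse of 15 mod 19 is 14 (since 15·14 = 210 = 11·19 + 1), so t ≡ 14·1 = 14 ≡ 14 (mod 19).
    Then x = 436 + 585·14 = 8626, valid modulo lcm(585, 19) = 11115: x ≡ 8626 (mod 11115).
Verify against each original: 8626 mod 9 = 4, 8626 mod 5 = 1, 8626 mod 13 = 7, 8626 mod 19 = 0.

x ≡ 8626 (mod 11115).


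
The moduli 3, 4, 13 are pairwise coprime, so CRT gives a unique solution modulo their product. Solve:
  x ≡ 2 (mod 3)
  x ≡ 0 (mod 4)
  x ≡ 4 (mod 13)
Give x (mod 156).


Moduli 3, 4, 13 are pairwise coprime; by CRT there is a unique solution modulo M = 3 · 4 · 13 = 156.
Solve pairwise, accumulating the modulus:
  Start with x ≡ 2 (mod 3).
  Combine with x ≡ 0 (mod 4): since gcd(3, 4) = 1, we get a unique residue mod 12.
    Write x = 2 + 3·t and substitute into x ≡ 0 (mod 4): 3·t ≡ 0 − 2 = -2 (mod 4).
    Reduce coefficients mod 4: 3·t ≡ 2 (mod 4).
    The inverse of 3 mod 4 is 3 (since 3·3 = 9 = 2·4 + 1), so t ≡ 3·2 = 6 ≡ 2 (mod 4).
    Then x = 2 + 3·2 = 8, valid modulo lcm(3, 4) = 12: x ≡ 8 (mod 12).
  Combine with x ≡ 4 (mod 13): since gcd(12, 13) = 1, we get a unique residue mod 156.
    Write x = 8 + 12·t and substitute into x ≡ 4 (mod 13): 12·t ≡ 4 − 8 = -4 (mod 13).
    Reduce coefficients mod 13: 12·t ≡ 9 (mod 13).
    The inverse of 12 mod 13 is 12 (since 12·12 = 144 = 11·13 + 1), so t ≡ 12·9 = 108 ≡ 4 (mod 13).
    Then x = 8 + 12·4 = 56, valid modulo lcm(12, 13) = 156: x ≡ 56 (mod 156).
Verify: 56 mod 3 = 2 ✓, 56 mod 4 = 0 ✓, 56 mod 13 = 4 ✓.

x ≡ 56 (mod 156).


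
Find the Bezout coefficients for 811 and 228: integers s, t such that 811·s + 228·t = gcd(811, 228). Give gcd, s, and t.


Euclidean algorithm on (811, 228) — divide until remainder is 0:
  811 = 3 · 228 + 127
  228 = 1 · 127 + 101
  127 = 1 · 101 + 26
  101 = 3 · 26 + 23
  26 = 1 · 23 + 3
  23 = 7 · 3 + 2
  3 = 1 · 2 + 1
  2 = 2 · 1 + 0
gcd(811, 228) = 1.
Track Bezout coefficients alongside the remainders: start with r₀ = 811 = a·1 + b·0 (s = 1, t = 0) and r₁ = 228 = a·0 + b·1 (s = 0, t = 1); each new remainder r_{k+1} = r_{k-1} − q_k·r_k inherits s_{k+1} = s_{k-1} − q_k·s_k, t_{k+1} = t_{k-1} − q_k·t_k, so r_k = a·s_k + b·t_k at every step:
  q = 3: r = 127, s = 1 − 3·0 = 1, t = 0 − 3·1 = -3  (check: 811·1 + 228·(-3) = 127)
  q = 1: r = 101, s = 0 − 1·1 = -1, t = 1 − 1·(-3) = 4  (check: 811·(-1) + 228·4 = 101)
  q = 1: r = 26, s = 1 − 1·(-1) = 2, t = -3 − 1·4 = -7  (check: 811·2 + 228·(-7) = 26)
  q = 3: r = 23, s = -1 − 3·2 = -7, t = 4 − 3·(-7) = 25  (check: 811·(-7) + 228·25 = 23)
  q = 1: r = 3, s = 2 − 1·(-7) = 9, t = -7 − 1·25 = -32  (check: 811·9 + 228·(-32) = 3)
  q = 7: r = 2, s = -7 − 7·9 = -70, t = 25 − 7·(-32) = 249  (check: 811·(-70) + 228·249 = 2)
  q = 1: r = 1, s = 9 − 1·(-70) = 79, t = -32 − 1·249 = -281  (check: 811·79 + 228·(-281) = 1)
The row with r = 1 (the gcd) gives the Bezout coefficients s = 79, t = -281.
Result: 811 · (79) + 228 · (-281) = 1.

gcd(811, 228) = 1; s = 79, t = -281 (check: 811·79 + 228·(-281) = 1).
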